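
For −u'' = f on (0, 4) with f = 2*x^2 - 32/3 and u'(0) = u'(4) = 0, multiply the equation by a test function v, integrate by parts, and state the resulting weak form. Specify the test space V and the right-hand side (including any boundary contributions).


V = H^1(0, 4) (no boundary constraint on v; u is determined up to an additive constant); weak form: ∫_0^4 u'v' dx = ∫_0^4 (2*x^2 - 32/3) v dx for all v ∈ V.

Multiply both sides by a test function v and integrate from 0 to 4:
  ∫_0^4 −u''(x) v(x) dx = ∫_0^4 f(x) v(x) dx.
Integrate the LHS by parts once:
  ∫_0^4 −u'' v dx = −[u'(x) v(x)]_0^4 + ∫_0^4 u'(x) v'(x) dx.
Thus ∫_0^4 u'(x) v'(x) dx = ∫_0^4 f(x) v(x) dx + [u'(x) v(x)]_0^4.
Choose V so that boundary terms are either known or forced to vanish.
u has homogeneous Neumann: u'(0) = u'(4) = 0. So [u' v]_0^4 = 0·v(4) − 0·v(0) = 0 for any v; take V = H^1(0, 4).
Weak formulation: find u (satisfying any essential BC) such that ∫_0^4 u'(x) v'(x) dx = ∫_0^4 f v dx for all v ∈ V (homogeneous Neumann, so boundary terms vanish).
Substituting f(x) = 2*x^2 - 32/3, the right-hand side is ∫_0^4 (2*x^2 - 32/3) v dx.
Compatibility check (pure Neumann): taking v ≡ 1 ∈ V gives 0 = ∫_0^4 f dx + (0) − (0), i.e. ∫_0^4 f dx must equal u'(0) − u'(4) = 0. Indeed ∫_0^4 (2*x^2 - 32/3) dx = 0, so the data are compatible. The solution is then unique only up to an additive constant (fix it e.g. by requiring ∫_0^4 u dx = 0).


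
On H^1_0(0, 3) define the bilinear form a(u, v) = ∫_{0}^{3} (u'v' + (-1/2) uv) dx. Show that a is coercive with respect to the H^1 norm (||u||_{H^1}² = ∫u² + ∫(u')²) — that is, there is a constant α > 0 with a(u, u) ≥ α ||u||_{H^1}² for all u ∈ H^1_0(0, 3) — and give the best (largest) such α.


α = (-9/2 + π^2)/(9 + π^2)

Coercivity of a(·,·) on H^1_0(0, 3) means a(u, u) ≥ α ||u||_{H^1}² for every u ∈ H^1_0.
The interval has length L = 3, and Poincaré/coercivity depend only on L. Here a(u, u) = ∫(u')² + (-1/2)·∫u².
Here c = -1/2 < 0 with |c| < (π/L)² = π^2/9, so coercivity still holds. The condition a(u,u) ≥ α||u||_{H^1}² reads (1−α)∫(u')² ≥ (α−c)∫u². Any admissible α is ≤ 1 (rapidly oscillating u have ∫u²/∫(u')² → 0), and α = 1 would force 0 ≥ (1−c)∫u², impossible since c < 1; so 1−α > 0. By the sharp Poincaré inequality on H^1_0 of an interval of length L, ∫(u')² ≥ (π/L)²∫u² with equality for the first sine mode sin(π(x−x₀)/L) (x₀ the left endpoint), so the inequality holds for all u iff (1−α)(π/L)² ≥ α − c, i.e. α ≤ ((π/L)² + c)/((π/L)² + 1) = (1 + c(L/π)²)/(1 + (L/π)²). (Direct route, valid since c ≤ 0: Poincaré gives c∫u² ≥ c(L/π)²∫(u')², so a(u,u) ≥ (1 + c(L/π)²)∫(u')², while ||u||_{H^1}² ≤ (1 + (L/π)²)∫(u')²; dividing yields the same α.) With (π/L)² = π^2/9 and c = -1/2, the largest admissible constant is α = ((π/L)² + c)/((π/L)² + 1).
Simplifying, α = (-9/2 + π^2)/(9 + π^2).


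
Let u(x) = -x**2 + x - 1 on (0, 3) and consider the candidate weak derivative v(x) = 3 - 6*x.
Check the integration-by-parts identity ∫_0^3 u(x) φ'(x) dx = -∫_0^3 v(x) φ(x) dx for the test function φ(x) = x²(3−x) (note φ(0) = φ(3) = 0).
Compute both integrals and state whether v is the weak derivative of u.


LHS = 351/20, RHS = 1053/20. No, v is not the weak derivative of u.

u(x) = -x**2 + x - 1, classical derivative u'(x) = 1 - 2*x.
φ(x) = x²(3−x), so φ'(x) = 3*x*(2 - x).
Note φ(0) = φ(3) = 0, so the boundary term u·φ vanishes.
LHS = ∫_0^3 u(x) φ'(x) dx = ∫_0^3 (3*x^4 - 9*x^3 + 9*x^2 - 6*x) dx. Term by term:
  ∫_0^3 3*x^4 dx = 729/5;  ∫_0^3 -9*x^3 dx = -729/4;  ∫_0^3 9*x^2 dx = 81;
  ∫_0^3 -6*x dx = -27.
Sum: 729/5 − 729/4 + 81 − 27 = 351/20.
So LHS = 351/20.
∫_0^3 v(x) φ(x) dx = ∫_0^3 (6*x^4 - 21*x^3 + 9*x^2) dx. Term by term:
  ∫_0^3 6*x^4 dx = 1458/5;  ∫_0^3 -21*x^3 dx = -1701/4;  ∫_0^3 9*x^2 dx = 81.
Sum: 1458/5 − 1701/4 + 81 = -1053/20.
So RHS = -∫_0^3 v(x) φ(x) dx = 1053/20.
LHS − RHS = -351/10 ≠ 0, so the identity fails.
(For a valid weak derivative the identity must hold for EVERY test function, in particular this one. The failure shows v is NOT the weak derivative of u.)
Correct weak derivative would be u'(x) = 1 - 2*x.


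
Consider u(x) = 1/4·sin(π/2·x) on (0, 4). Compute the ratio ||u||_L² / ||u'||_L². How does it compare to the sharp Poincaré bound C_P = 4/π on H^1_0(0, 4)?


||u||_L² / ||u'||_L² = 2/π < C_P = 4/π.

u(x) = 1/4·sin(π/2·x), so u'(x) = π*cos(π*x/2)/8.
Writing u(x) = A·sin(kπx/L) with A = 1/4 and k = 2, use ∫_0^L sin²(kπx/L) dx = L/2 and ∫_0^L cos²(kπx/L) dx = L/2.
u² = 1/16·sin²(π/2·x) and (u')² = π^2/64·cos²(π/2·x), and each of sin², cos² integrates to L/2 = 2 over (0, 4).
∫_0^4 u² dx = 1/8, so ||u||_L² = sqrt(2)/4.
∫_0^4 (u')² dx = π^2/32, so ||u'||_L² = sqrt(2)*π/8.
Ratio ||u||_L² / ||u'||_L² = 2/π.
Sharp Poincaré constant on H^1_0(0, 4) is C_P = L/π = 4/π, achieved by sin(π/4·x).
This is the k = 2 harmonic; the ratio L/(kπ) is strictly less than C_P = L/π, consistent with the sharp inequality ||u||_L² ≤ C_P ||u'||_L².


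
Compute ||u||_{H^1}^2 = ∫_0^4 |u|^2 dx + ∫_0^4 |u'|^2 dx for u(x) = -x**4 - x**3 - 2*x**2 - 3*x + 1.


||u||_{H^1}^2 = 5968664/45

The H^1 norm (squared) on an interval (0, L) is
  ||u||_{H^1}^2 = ∫_0^L u(x)^2 dx + ∫_0^L u'(x)^2 dx.
Compute u'(x) = -4*x**3 - 3*x**2 - 4*x - 3.
Then u(x)^2 = x**8 + 2*x**7 + 5*x**6 + 10*x**5 + 8*x**4 + 10*x**3 + 5*x**2 - 6*x + 1 and u'(x)^2 = 16*x**6 + 24*x**5 + 41*x**4 + 48*x**3 + 34*x**2 + 24*x + 9.
Integrate each monomial from 0 to 4 using ∫_0^4 c·x^n dx = c·4^(n+1)/(n+1):
  ∫_0^4 u(x)^2 dx = ∫_0^4 (x^8 + 2*x^7 + 5*x^6 + 10*x^5 + 8*x^4 + 10*x^3 + 5*x^2 - 6*x + 1) dx. Term by term:
    ∫_0^4 x^8 dx = 262144/9;  ∫_0^4 2*x^7 dx = 16384;  ∫_0^4 5*x^6 dx = 81920/7;
    ∫_0^4 10*x^5 dx = 20480/3;  ∫_0^4 8*x^4 dx = 8192/5;  ∫_0^4 10*x^3 dx = 640;
    ∫_0^4 5*x^2 dx = 320/3;  ∫_0^4 -6*x dx = -48;  ∫_0^4 1 dx = 4.
  Sum: 262144/9 + 16384 + 81920/7 + 20480/3 + 8192/5 + 640 + 320/3 − 48 + 4 = 20910236/315.
  ∫_0^4 u'(x)^2 dx = ∫_0^4 (16*x^6 + 24*x^5 + 41*x^4 + 48*x^3 + 34*x^2 + 24*x + 9) dx. Term by term:
    ∫_0^4 16*x^6 dx = 262144/7;  ∫_0^4 24*x^5 dx = 16384;  ∫_0^4 41*x^4 dx = 41984/5;
    ∫_0^4 48*x^3 dx = 3072;  ∫_0^4 34*x^2 dx = 2176/3;  ∫_0^4 24*x dx = 192;
    ∫_0^4 9 dx = 36.
  Sum: 262144/7 + 16384 + 41984/5 + 3072 + 2176/3 + 192 + 36 = 6956804/105.
Adding: ||u||_{H^1}^2 = 20910236/315 + 6956804/105 = 5968664/45.


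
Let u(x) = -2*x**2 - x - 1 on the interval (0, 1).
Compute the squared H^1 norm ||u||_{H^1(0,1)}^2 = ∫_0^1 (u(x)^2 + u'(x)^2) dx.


||u||_{H^1}^2 = 79/5

The H^1 norm (squared) on an interval (0, L) is
  ||u||_{H^1}^2 = ∫_0^L u(x)^2 dx + ∫_0^L u'(x)^2 dx.
Compute u'(x) = -4*x - 1.
Then u(x)^2 = 4*x**4 + 4*x**3 + 5*x**2 + 2*x + 1 and u'(x)^2 = 16*x**2 + 8*x + 1.
Integrate each monomial from 0 to 1 using ∫_0^1 c·x^n dx = c·1^(n+1)/(n+1):
  ∫_0^1 u(x)^2 dx = ∫_0^1 (4*x^4 + 4*x^3 + 5*x^2 + 2*x + 1) dx. Term by term:
    ∫_0^1 4*x^4 dx = 4/5;  ∫_0^1 4*x^3 dx = 1;  ∫_0^1 5*x^2 dx = 5/3;
    ∫_0^1 2*x dx = 1;  ∫_0^1 1 dx = 1.
  Sum: 4/5 + 1 + 5/3 + 1 + 1 = 82/15.
  ∫_0^1 u'(x)^2 dx = ∫_0^1 (16*x^2 + 8*x + 1) dx. Term by term:
    ∫_0^1 16*x^2 dx = 16/3;  ∫_0^1 8*x dx = 4;  ∫_0^1 1 dx = 1.
  Sum: 16/3 + 4 + 1 = 31/3.
Adding: ||u||_{H^1}^2 = 82/15 + 31/3 = 79/5.


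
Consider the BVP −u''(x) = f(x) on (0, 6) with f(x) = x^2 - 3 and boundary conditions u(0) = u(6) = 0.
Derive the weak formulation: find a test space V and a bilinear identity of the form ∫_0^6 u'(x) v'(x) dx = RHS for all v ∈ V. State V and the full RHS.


V = H^1_0(0, 6) (so v(0) = v(6) = 0); weak form: ∫_0^6 u'v' dx = ∫_0^6 (x^2 - 3) v dx for all v ∈ V.

Multiply both sides by a test function v and integrate from 0 to 6:
  ∫_0^6 −u''(x) v(x) dx = ∫_0^6 f(x) v(x) dx.
Integrate the LHS by parts once:
  ∫_0^6 −u'' v dx = −[u'(x) v(x)]_0^6 + ∫_0^6 u'(x) v'(x) dx.
Thus ∫_0^6 u'(x) v'(x) dx = ∫_0^6 f(x) v(x) dx + [u'(x) v(x)]_0^6.
Choose V so that boundary terms are either known or forced to vanish.
u is Dirichlet: u(0) = u(6) = 0. Let V = H^1_0(0, 6); then v(0) = v(6) = 0, and [u' v]_0^6 = 0.
Weak formulation: find u (satisfying any essential BC) such that ∫_0^6 u'(x) v'(x) dx = ∫_0^6 f v dx for all v ∈ V.
Substituting f(x) = x^2 - 3, the right-hand side is ∫_0^6 (x^2 - 3) v dx.


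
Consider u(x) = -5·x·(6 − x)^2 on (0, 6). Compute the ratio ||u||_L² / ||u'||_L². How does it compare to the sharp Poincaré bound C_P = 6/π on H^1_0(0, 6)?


||u||_L² / ||u'||_L² = 3*sqrt(14)/7 < C_P = 6/π.

u(x) = -5·x·(6 − x)^2, so u'(x) = 15*(2 - x)*(x - 6).
u(x) = -5·x·(6 − x)^2 vanishes at x = 0 and x = 6, so u ∈ H^1_0(0, 6). Differentiate via the product rule and integrate the resulting polynomials term by term.
  ∫_0^6 u² dx = ∫_0^6 (25*x^6 - 600*x^5 + 5400*x^4 - 21600*x^3 + 32400*x^2) dx. Term by term:
    ∫_0^6 25*x^6 dx = 6998400/7;  ∫_0^6 -600*x^5 dx = -4665600;  ∫_0^6 5400*x^4 dx = 8398080;
    ∫_0^6 -21600*x^3 dx = -6998400;  ∫_0^6 32400*x^2 dx = 2332800.
  Sum: 6998400/7 − 4665600 + 8398080 − 6998400 + 2332800 = 466560/7.
  ∫_0^6 (u')² dx = ∫_0^6 (225*x^4 - 3600*x^3 + 19800*x^2 - 43200*x + 32400) dx. Term by term:
    ∫_0^6 225*x^4 dx = 349920;  ∫_0^6 -3600*x^3 dx = -1166400;  ∫_0^6 19800*x^2 dx = 1425600;
    ∫_0^6 -43200*x dx = -777600;  ∫_0^6 32400 dx = 194400.
  Sum: 349920 − 1166400 + 1425600 − 777600 + 194400 = 25920.
∫_0^6 u² dx = 466560/7, so ||u||_L² = 216*sqrt(70)/7.
∫_0^6 (u')² dx = 25920, so ||u'||_L² = 72*sqrt(5).
Ratio ||u||_L² / ||u'||_L² = 3*sqrt(14)/7.
Sharp Poincaré constant on H^1_0(0, 6) is C_P = L/π = 6/π, achieved by sin(π/6·x).
A polynomial bump cannot attain the sharp Poincaré constant (only the first sine eigenfunction does), so the ratio is strictly less than C_P, consistent with ||u||_L² ≤ C_P ||u'||_L².


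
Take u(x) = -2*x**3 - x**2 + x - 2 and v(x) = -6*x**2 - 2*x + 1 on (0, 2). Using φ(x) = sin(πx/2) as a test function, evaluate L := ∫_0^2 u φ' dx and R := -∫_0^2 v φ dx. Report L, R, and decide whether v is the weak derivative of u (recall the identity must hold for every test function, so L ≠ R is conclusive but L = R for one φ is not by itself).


LHS = -192/π^3 + 52/π, RHS = -192/π^3 + 52/π. Yes, v = u' weakly.

u(x) = -2*x**3 - x**2 + x - 2, classical derivative u'(x) = -6*x**2 - 2*x + 1.
φ(x) = sin(πx/2), so φ'(x) = π*cos(π*x/2)/2.
Note φ(0) = φ(2) = 0, so the boundary term u·φ vanishes.
LHS = ∫_0^2 u(x) φ'(x) dx = ∫_0^2 (-π*x^3*cos(π*x/2) - π*x^2*cos(π*x/2)/2 + π*x*cos(π*x/2)/2 - π*cos(π*x/2)) dx. Term by term:
  ∫_0^2 -π*cos(π*x/2) dx = 0;  ∫_0^2 π*x*cos(π*x/2)/2 dx = -4/π;  ∫_0^2 -π*x^3*cos(π*x/2) dx = -192/π^3 + 48/π;
  ∫_0^2 -π*x^2*cos(π*x/2)/2 dx = 8/π.
Sum: 0 − 4/π + -192/π^3 + 48/π + 8/π = -192/π^3 + 52/π.
So LHS = -192/π^3 + 52/π.
∫_0^2 v(x) φ(x) dx = ∫_0^2 (-6*x^2*sin(π*x/2) - 2*x*sin(π*x/2) + sin(π*x/2)) dx. Term by term:
  ∫_0^2 -6*x^2*sin(π*x/2) dx = -48/π + 192/π^3;  ∫_0^2 -2*x*sin(π*x/2) dx = -8/π;  ∫_0^2 sin(π*x/2) dx = 4/π.
Sum: -48/π + 192/π^3 − 8/π + 4/π = -52/π + 192/π^3.
So RHS = -∫_0^2 v(x) φ(x) dx = -192/π^3 + 52/π.
LHS = RHS, so the identity holds for this test φ.
Moreover u is smooth here and v(x) = u'(x) = -6*x**2 - 2*x + 1 pointwise, so the identity holds for every test function. Hence v is the weak derivative of u.


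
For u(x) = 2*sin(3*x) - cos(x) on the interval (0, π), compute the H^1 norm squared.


||u||_{H^1(0,π)}^2 = 21*π

u'(x) = sin(x) + 6*cos(3*x).
Expand u² and (u')² and integrate term by term on (0, π), using: for integers n ≥ 1, ∫_0^π sin²(nx) dx = ∫_0^π cos²(nx) dx = π/2; for n ≠ n', ∫_0^π sin(nx)sin(n'x) dx = ∫_0^π cos(nx)cos(n'x) dx = 0; and by product-to-sum, ∫_0^π sin(nx)cos(n'x) dx = ½∫_0^π [sin((n+n')x) + sin((n−n')x)] dx, which is 0 when n+n' is even and 2n/(n²−n'²) when n+n' is odd (it need not vanish on (0, π)).
  u² squared terms: (-1)²·∫cos(x)² dx = 1·π/2 = π/2;  (2)²·∫sin(3x)² dx = 4·π/2 = 2*π.
  u² cross terms: 2·(-1)·(2)·∫cos(x)·sin(3x) dx = -4·(0) = 0.
  So ∫_0^π u² dx = π/2 + 2*π + 0 = 5*π/2.
  (u')² squared terms: (6)²·∫cos(3x)² dx = 36·π/2 = 18*π;  (1)²·∫sin(x)² dx = 1·π/2 = π/2.
  (u')² cross terms: 2·(6)·(1)·∫cos(3x)·sin(x) dx = 12·(0) = 0.
  So ∫_0^π (u')² dx = 18*π + π/2 + 0 = 37*π/2.
||u||_{H^1}^2 = (5*π/2) + (37*π/2) = 21*π.


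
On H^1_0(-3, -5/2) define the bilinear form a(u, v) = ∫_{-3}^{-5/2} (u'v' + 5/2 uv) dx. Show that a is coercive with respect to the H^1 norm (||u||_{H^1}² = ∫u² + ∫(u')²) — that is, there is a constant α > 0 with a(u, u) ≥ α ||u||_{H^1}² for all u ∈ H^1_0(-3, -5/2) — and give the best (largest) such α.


α = 1

Coercivity of a(·,·) on H^1_0(-3, -5/2) means a(u, u) ≥ α ||u||_{H^1}² for every u ∈ H^1_0.
The interval has length L = 1/2, and Poincaré/coercivity depend only on L. Here a(u, u) = ∫(u')² + (5/2)·∫u².
Here c = 5/2 ≥ 1, so a(u,u) = ∫(u')² + c∫u² ≥ ∫(u')² + ∫u² = ||u||_{H^1}², i.e. α = 1 works. No larger α is possible: a(u,u) ≥ α||u||_{H^1}² means (1−α)∫(u')² ≥ (α−c)∫u², and for the modes u_n = sin(nπ(x−x₀)/L) (x₀ the left endpoint) one has ∫u_n²/∫(u_n')² = (L/(nπ))² → 0, so a(u_n,u_n)/||u_n||_{H^1}² → 1. Hence the optimal constant is α = 1.
Therefore α = 1.


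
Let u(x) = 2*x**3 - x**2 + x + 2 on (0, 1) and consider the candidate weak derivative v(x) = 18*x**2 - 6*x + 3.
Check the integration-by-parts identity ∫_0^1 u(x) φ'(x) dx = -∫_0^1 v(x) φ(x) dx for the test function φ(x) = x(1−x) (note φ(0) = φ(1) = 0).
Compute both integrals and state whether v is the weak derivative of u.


LHS = -3/10, RHS = -9/10. No, v is not the weak derivative of u.

u(x) = 2*x**3 - x**2 + x + 2, classical derivative u'(x) = 6*x**2 - 2*x + 1.
φ(x) = x(1−x), so φ'(x) = 1 - 2*x.
Note φ(0) = φ(1) = 0, so the boundary term u·φ vanishes.
LHS = ∫_0^1 u(x) φ'(x) dx = ∫_0^1 (-4*x^4 + 4*x^3 - 3*x^2 - 3*x + 2) dx. Term by term:
  ∫_0^1 -4*x^4 dx = -4/5;  ∫_0^1 4*x^3 dx = 1;  ∫_0^1 -3*x^2 dx = -1;
  ∫_0^1 -3*x dx = -3/2;  ∫_0^1 2 dx = 2.
Sum: -4/5 + 1 − 1 − 3/2 + 2 = -3/10.
So LHS = -3/10.
∫_0^1 v(x) φ(x) dx = ∫_0^1 (-18*x^4 + 24*x^3 - 9*x^2 + 3*x) dx. Term by term:
  ∫_0^1 -18*x^4 dx = -18/5;  ∫_0^1 24*x^3 dx = 6;  ∫_0^1 -9*x^2 dx = -3;
  ∫_0^1 3*x dx = 3/2.
Sum: -18/5 + 6 − 3 + 3/2 = 9/10.
So RHS = -∫_0^1 v(x) φ(x) dx = -9/10.
LHS − RHS = 3/5 ≠ 0, so the identity fails.
(For a valid weak derivative the identity must hold for EVERY test function, in particular this one. The failure shows v is NOT the weak derivative of u.)
Correct weak derivative would be u'(x) = 6*x**2 - 2*x + 1.


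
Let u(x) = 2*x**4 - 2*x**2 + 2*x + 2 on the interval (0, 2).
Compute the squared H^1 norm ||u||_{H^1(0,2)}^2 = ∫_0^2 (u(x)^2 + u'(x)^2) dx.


||u||_{H^1}^2 = 50944/45

The H^1 norm (squared) on an interval (0, L) is
  ||u||_{H^1}^2 = ∫_0^L u(x)^2 dx + ∫_0^L u'(x)^2 dx.
Compute u'(x) = 8*x**3 - 4*x + 2.
Then u(x)^2 = 4*x**8 - 8*x**6 + 8*x**5 + 12*x**4 - 8*x**3 - 4*x**2 + 8*x + 4 and u'(x)^2 = 64*x**6 - 64*x**4 + 32*x**3 + 16*x**2 - 16*x + 4.
Integrate each monomial from 0 to 2 using ∫_0^2 c·x^n dx = c·2^(n+1)/(n+1):
  ∫_0^2 u(x)^2 dx = ∫_0^2 (4*x^8 - 8*x^6 + 8*x^5 + 12*x^4 - 8*x^3 - 4*x^2 + 8*x + 4) dx. Term by term:
    ∫_0^2 4*x^8 dx = 2048/9;  ∫_0^2 -8*x^6 dx = -1024/7;  ∫_0^2 8*x^5 dx = 256/3;
    ∫_0^2 12*x^4 dx = 384/5;  ∫_0^2 -8*x^3 dx = -32;  ∫_0^2 -4*x^2 dx = -32/3;
    ∫_0^2 8*x dx = 16;  ∫_0^2 4 dx = 8.
  Sum: 2048/9 − 1024/7 + 256/3 + 384/5 − 32 − 32/3 + 16 + 8 = 70792/315.
  ∫_0^2 u'(x)^2 dx = ∫_0^2 (64*x^6 - 64*x^4 + 32*x^3 + 16*x^2 - 16*x + 4) dx. Term by term:
    ∫_0^2 64*x^6 dx = 8192/7;  ∫_0^2 -64*x^4 dx = -2048/5;  ∫_0^2 32*x^3 dx = 128;
    ∫_0^2 16*x^2 dx = 128/3;  ∫_0^2 -16*x dx = -32;  ∫_0^2 4 dx = 8.
  Sum: 8192/7 − 2048/5 + 128 + 128/3 − 32 + 8 = 95272/105.
Adding: ||u||_{H^1}^2 = 70792/315 + 95272/105 = 50944/45.


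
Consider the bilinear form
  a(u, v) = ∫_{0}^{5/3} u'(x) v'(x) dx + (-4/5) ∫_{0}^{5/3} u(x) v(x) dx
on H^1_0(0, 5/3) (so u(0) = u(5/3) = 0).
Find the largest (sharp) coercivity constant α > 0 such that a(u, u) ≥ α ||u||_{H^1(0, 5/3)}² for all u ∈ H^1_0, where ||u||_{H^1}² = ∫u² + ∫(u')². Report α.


α = (-20 + 9*π^2)/(25 + 9*π^2)

Coercivity of a(·,·) on H^1_0(0, 5/3) means a(u, u) ≥ α ||u||_{H^1}² for every u ∈ H^1_0.
The interval has length L = 5/3, and Poincaré/coercivity depend only on L. Here a(u, u) = ∫(u')² + (-4/5)·∫u².
Here c = -4/5 < 0 with |c| < (π/L)² = 9*π^2/25, so coercivity still holds. The condition a(u,u) ≥ α||u||_{H^1}² reads (1−α)∫(u')² ≥ (α−c)∫u². Any admissible α is ≤ 1 (rapidly oscillating u have ∫u²/∫(u')² → 0), and α = 1 would force 0 ≥ (1−c)∫u², impossible since c < 1; so 1−α > 0. By the sharp Poincaré inequality on H^1_0 of an interval of length L, ∫(u')² ≥ (π/L)²∫u² with equality for the first sine mode sin(π(x−x₀)/L) (x₀ the left endpoint), so the inequality holds for all u iff (1−α)(π/L)² ≥ α − c, i.e. α ≤ ((π/L)² + c)/((π/L)² + 1) = (1 + c(L/π)²)/(1 + (L/π)²). (Direct route, valid since c ≤ 0: Poincaré gives c∫u² ≥ c(L/π)²∫(u')², so a(u,u) ≥ (1 + c(L/π)²)∫(u')², while ||u||_{H^1}² ≤ (1 + (L/π)²)∫(u')²; dividing yields the same α.) With (π/L)² = 9*π^2/25 and c = -4/5, the largest admissible constant is α = ((π/L)² + c)/((π/L)² + 1).
Simplifying, α = (-20 + 9*π^2)/(25 + 9*π^2).


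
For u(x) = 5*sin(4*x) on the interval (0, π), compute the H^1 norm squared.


||u||_{H^1(0,π)}^2 = 425*π/2

u'(x) = 20*cos(4*x).
Expand u² and (u')² and integrate term by term on (0, π), using: for integers n ≥ 1, ∫_0^π sin²(nx) dx = ∫_0^π cos²(nx) dx = π/2; for n ≠ n', ∫_0^π sin(nx)sin(n'x) dx = ∫_0^π cos(nx)cos(n'x) dx = 0; and by product-to-sum, ∫_0^π sin(nx)cos(n'x) dx = ½∫_0^π [sin((n+n')x) + sin((n−n')x)] dx, which is 0 when n+n' is even and 2n/(n²−n'²) when n+n' is odd (it need not vanish on (0, π)).
  u² squared terms: (5)²·∫sin(4x)² dx = 25·π/2 = 25*π/2.
  So ∫_0^π u² dx = 25*π/2.
  (u')² squared terms: (20)²·∫cos(4x)² dx = 400·π/2 = 200*π.
  So ∫_0^π (u')² dx = 200*π.
||u||_{H^1}^2 = (25*π/2) + (200*π) = 425*π/2.


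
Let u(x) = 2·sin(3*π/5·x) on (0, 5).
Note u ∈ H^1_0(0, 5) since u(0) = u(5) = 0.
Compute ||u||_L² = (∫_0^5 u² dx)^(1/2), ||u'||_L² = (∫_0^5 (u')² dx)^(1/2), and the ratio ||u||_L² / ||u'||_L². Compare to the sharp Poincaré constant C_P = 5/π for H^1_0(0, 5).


||u||_L² / ||u'||_L² = 5/(3*π) < C_P = 5/π.

u(x) = 2·sin(3*π/5·x), so u'(x) = 6*π*cos(3*π*x/5)/5.
Writing u(x) = A·sin(kπx/L) with A = 2 and k = 3, use ∫_0^L sin²(kπx/L) dx = L/2 and ∫_0^L cos²(kπx/L) dx = L/2.
u² = 4·sin²(3*π/5·x) and (u')² = 36*π^2/25·cos²(3*π/5·x), and each of sin², cos² integrates to L/2 = 5/2 over (0, 5).
∫_0^5 u² dx = 10, so ||u||_L² = sqrt(10).
∫_0^5 (u')² dx = 18*π^2/5, so ||u'||_L² = 3*sqrt(10)*π/5.
Ratio ||u||_L² / ||u'||_L² = 5/(3*π).
Sharp Poincaré constant on H^1_0(0, 5) is C_P = L/π = 5/π, achieved by sin(π/5·x).
This is the k = 3 harmonic; the ratio L/(kπ) is strictly less than C_P = L/π, consistent with the sharp inequality ||u||_L² ≤ C_P ||u'||_L².


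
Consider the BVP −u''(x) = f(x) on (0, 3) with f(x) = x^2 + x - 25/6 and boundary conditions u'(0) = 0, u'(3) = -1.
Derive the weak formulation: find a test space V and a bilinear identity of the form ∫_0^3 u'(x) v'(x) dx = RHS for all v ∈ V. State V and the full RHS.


V = H^1(0, 3) (v unrestricted at boundary; u is determined up to an additive constant); weak form: ∫_0^3 u'v' dx = ∫_0^3 (x^2 + x - 25/6) v dx − v(3) for all v ∈ V.

Multiply both sides by a test function v and integrate from 0 to 3:
  ∫_0^3 −u''(x) v(x) dx = ∫_0^3 f(x) v(x) dx.
Integrate the LHS by parts once:
  ∫_0^3 −u'' v dx = −[u'(x) v(x)]_0^3 + ∫_0^3 u'(x) v'(x) dx.
Thus ∫_0^3 u'(x) v'(x) dx = ∫_0^3 f(x) v(x) dx + [u'(x) v(x)]_0^3.
Choose V so that boundary terms are either known or forced to vanish.
u has inhomogeneous Neumann u'(0) = 0, u'(3) = -1. [u' v]_0^3 = (-1)·v(3) − (0)·v(0) = − v(3). Take V = H^1(0, 3); boundary term becomes part of RHS.
Weak formulation: find u (satisfying any essential BC) such that ∫_0^3 u'(x) v'(x) dx = ∫_0^3 f v dx − v(3) for all v ∈ V (Neumann data are natural BCs: they enter the RHS as boundary terms).
Substituting f(x) = x^2 + x - 25/6, the right-hand side is ∫_0^3 (x^2 + x - 25/6) v dx − v(3).
Compatibility check (pure Neumann): taking v ≡ 1 ∈ V gives 0 = ∫_0^3 f dx + (-1) − (0), i.e. ∫_0^3 f dx must equal u'(0) − u'(3) = 1. Indeed ∫_0^3 (x^2 + x - 25/6) dx = 1, so the data are compatible. The solution is then unique only up to an additive constant (fix it e.g. by requiring ∫_0^3 u dx = 0).


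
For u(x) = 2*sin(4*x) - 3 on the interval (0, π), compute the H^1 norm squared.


||u||_{H^1(0,π)}^2 = 43*π

u'(x) = 8*cos(4*x).
Expand u² and (u')² and integrate term by term on (0, π), using: for integers n ≥ 1, ∫_0^π sin²(nx) dx = ∫_0^π cos²(nx) dx = π/2; for n ≠ n', ∫_0^π sin(nx)sin(n'x) dx = ∫_0^π cos(nx)cos(n'x) dx = 0; and by product-to-sum, ∫_0^π sin(nx)cos(n'x) dx = ½∫_0^π [sin((n+n')x) + sin((n−n')x)] dx, which is 0 when n+n' is even and 2n/(n²−n'²) when n+n' is odd (it need not vanish on (0, π)). For the constant mode: ∫_0^π 1 dx = π, ∫_0^π cos(nx) dx = 0, ∫_0^π sin(nx) dx = (1−(−1)^n)/n.
  u² squared terms: (-3)²·∫1 dx = 9·π = 9*π;  (2)²·∫sin(4x)² dx = 4·π/2 = 2*π.
  u² cross terms: 2·(-3)·(2)·∫1·sin(4x) dx = -12·(0) = 0.
  So ∫_0^π u² dx = 9*π + 2*π + 0 = 11*π.
  (u')² squared terms: (8)²·∫cos(4x)² dx = 64·π/2 = 32*π.
  So ∫_0^π (u')² dx = 32*π.
||u||_{H^1}^2 = (11*π) + (32*π) = 43*π.


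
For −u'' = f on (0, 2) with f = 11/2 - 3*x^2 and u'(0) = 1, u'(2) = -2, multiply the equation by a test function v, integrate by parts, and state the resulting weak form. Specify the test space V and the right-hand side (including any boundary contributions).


V = H^1(0, 2) (v unrestricted at boundary; u is determined up to an additive constant); weak form: ∫_0^2 u'v' dx = ∫_0^2 (11/2 - 3*x^2) v dx − 2·v(2) − v(0) for all v ∈ V.

Multiply both sides by a test function v and integrate from 0 to 2:
  ∫_0^2 −u''(x) v(x) dx = ∫_0^2 f(x) v(x) dx.
Integrate the LHS by parts once:
  ∫_0^2 −u'' v dx = −[u'(x) v(x)]_0^2 + ∫_0^2 u'(x) v'(x) dx.
Thus ∫_0^2 u'(x) v'(x) dx = ∫_0^2 f(x) v(x) dx + [u'(x) v(x)]_0^2.
Choose V so that boundary terms are either known or forced to vanish.
u has inhomogeneous Neumann u'(0) = 1, u'(2) = -2. [u' v]_0^2 = (-2)·v(2) − (1)·v(0) = − 2·v(2) − v(0). Take V = H^1(0, 2); boundary term becomes part of RHS.
Weak formulation: find u (satisfying any essential BC) such that ∫_0^2 u'(x) v'(x) dx = ∫_0^2 f v dx − 2·v(2) − v(0) for all v ∈ V (Neumann data are natural BCs: they enter the RHS as boundary terms).
Substituting f(x) = 11/2 - 3*x^2, the right-hand side is ∫_0^2 (11/2 - 3*x^2) v dx − 2·v(2) − v(0).
Compatibility check (pure Neumann): taking v ≡ 1 ∈ V gives 0 = ∫_0^2 f dx + (-2) − (1), i.e. ∫_0^2 f dx must equal u'(0) − u'(2) = 3. Indeed ∫_0^2 (11/2 - 3*x^2) dx = 3, so the data are compatible. The solution is then unique only up to an additive constant (fix it e.g. by requiring ∫_0^2 u dx = 0).


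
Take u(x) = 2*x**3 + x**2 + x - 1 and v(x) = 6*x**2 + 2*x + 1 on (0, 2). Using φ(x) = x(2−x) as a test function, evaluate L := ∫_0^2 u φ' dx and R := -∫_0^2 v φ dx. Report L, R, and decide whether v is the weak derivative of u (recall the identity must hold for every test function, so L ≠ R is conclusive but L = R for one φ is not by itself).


LHS = -68/5, RHS = -68/5. Yes, v = u' weakly.

u(x) = 2*x**3 + x**2 + x - 1, classical derivative u'(x) = 6*x**2 + 2*x + 1.
φ(x) = x(2−x), so φ'(x) = 2 - 2*x.
Note φ(0) = φ(2) = 0, so the boundary term u·φ vanishes.
LHS = ∫_0^2 u(x) φ'(x) dx = ∫_0^2 (-4*x^4 + 2*x^3 + 4*x - 2) dx. Term by term:
  ∫_0^2 -4*x^4 dx = -128/5;  ∫_0^2 2*x^3 dx = 8;  ∫_0^2 4*x dx = 8;
  ∫_0^2 -2 dx = -4.
Sum: -128/5 + 8 + 8 − 4 = -68/5.
So LHS = -68/5.
∫_0^2 v(x) φ(x) dx = ∫_0^2 (-6*x^4 + 10*x^3 + 3*x^2 + 2*x) dx. Term by term:
  ∫_0^2 -6*x^4 dx = -192/5;  ∫_0^2 10*x^3 dx = 40;  ∫_0^2 3*x^2 dx = 8;
  ∫_0^2 2*x dx = 4.
Sum: -192/5 + 40 + 8 + 4 = 68/5.
So RHS = -∫_0^2 v(x) φ(x) dx = -68/5.
LHS = RHS, so the identity holds for this test φ.
Moreover u is smooth here and v(x) = u'(x) = 6*x**2 + 2*x + 1 pointwise, so the identity holds for every test function. Hence v is the weak derivative of u.


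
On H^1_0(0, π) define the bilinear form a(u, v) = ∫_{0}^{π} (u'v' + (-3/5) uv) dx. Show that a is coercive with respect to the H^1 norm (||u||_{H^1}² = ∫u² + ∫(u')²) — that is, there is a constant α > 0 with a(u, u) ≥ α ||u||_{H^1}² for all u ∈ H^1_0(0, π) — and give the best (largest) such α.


α = 1/5

Coercivity of a(·,·) on H^1_0(0, π) means a(u, u) ≥ α ||u||_{H^1}² for every u ∈ H^1_0.
The interval has length L = π, and Poincaré/coercivity depend only on L. Here a(u, u) = ∫(u')² + (-3/5)·∫u².
Here c = -3/5 < 0 with |c| < (π/L)² = 1, so coercivity still holds. The condition a(u,u) ≥ α||u||_{H^1}² reads (1−α)∫(u')² ≥ (α−c)∫u². Any admissible α is ≤ 1 (rapidly oscillating u have ∫u²/∫(u')² → 0), and α = 1 would force 0 ≥ (1−c)∫u², impossible since c < 1; so 1−α > 0. By the sharp Poincaré inequality on H^1_0 of an interval of length L, ∫(u')² ≥ (π/L)²∫u² with equality for the first sine mode sin(π(x−x₀)/L) (x₀ the left endpoint), so the inequality holds for all u iff (1−α)(π/L)² ≥ α − c, i.e. α ≤ ((π/L)² + c)/((π/L)² + 1) = (1 + c(L/π)²)/(1 + (L/π)²). (Direct route, valid since c ≤ 0: Poincaré gives c∫u² ≥ c(L/π)²∫(u')², so a(u,u) ≥ (1 + c(L/π)²)∫(u')², while ||u||_{H^1}² ≤ (1 + (L/π)²)∫(u')²; dividing yields the same α.) With (π/L)² = 1 and c = -3/5, the largest admissible constant is α = ((π/L)² + c)/((π/L)² + 1).
Simplifying, α = 1/5.


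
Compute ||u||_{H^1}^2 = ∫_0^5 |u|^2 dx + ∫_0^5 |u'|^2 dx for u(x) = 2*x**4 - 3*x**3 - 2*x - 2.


||u||_{H^1}^2 = 94855765/126

The H^1 norm (squared) on an interval (0, L) is
  ||u||_{H^1}^2 = ∫_0^L u(x)^2 dx + ∫_0^L u'(x)^2 dx.
Compute u'(x) = 8*x**3 - 9*x**2 - 2.
Then u(x)^2 = 4*x**8 - 12*x**7 + 9*x**6 - 8*x**5 + 4*x**4 + 12*x**3 + 4*x**2 + 8*x + 4 and u'(x)^2 = 64*x**6 - 144*x**5 + 81*x**4 - 32*x**3 + 36*x**2 + 4.
Integrate each monomial from 0 to 5 using ∫_0^5 c·x^n dx = c·5^(n+1)/(n+1):
  ∫_0^5 u(x)^2 dx = ∫_0^5 (4*x^8 - 12*x^7 + 9*x^6 - 8*x^5 + 4*x^4 + 12*x^3 + 4*x^2 + 8*x + 4) dx. Term by term:
    ∫_0^5 4*x^8 dx = 7812500/9;  ∫_0^5 -12*x^7 dx = -1171875/2;  ∫_0^5 9*x^6 dx = 703125/7;
    ∫_0^5 -8*x^5 dx = -62500/3;  ∫_0^5 4*x^4 dx = 2500;  ∫_0^5 12*x^3 dx = 1875;
    ∫_0^5 4*x^2 dx = 500/3;  ∫_0^5 8*x dx = 100;  ∫_0^5 4 dx = 20.
  Sum: 7812500/9 − 1171875/2 + 703125/7 − 62500/3 + 2500 + 1875 + 500/3 + 100 + 20 = 46165495/126.
  ∫_0^5 u'(x)^2 dx = ∫_0^5 (64*x^6 - 144*x^5 + 81*x^4 - 32*x^3 + 36*x^2 + 4) dx. Term by term:
    ∫_0^5 64*x^6 dx = 5000000/7;  ∫_0^5 -144*x^5 dx = -375000;  ∫_0^5 81*x^4 dx = 50625;
    ∫_0^5 -32*x^3 dx = -5000;  ∫_0^5 36*x^2 dx = 1500;  ∫_0^5 4 dx = 20.
  Sum: 5000000/7 − 375000 + 50625 − 5000 + 1500 + 20 = 2705015/7.
Adding: ||u||_{H^1}^2 = 46165495/126 + 2705015/7 = 94855765/126.


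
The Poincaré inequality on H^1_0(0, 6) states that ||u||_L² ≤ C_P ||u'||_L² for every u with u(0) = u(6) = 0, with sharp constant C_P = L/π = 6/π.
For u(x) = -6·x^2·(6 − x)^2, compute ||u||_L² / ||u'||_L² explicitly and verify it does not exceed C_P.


||u||_L² / ||u'||_L² = sqrt(3) < C_P = 6/π.

u(x) = -6·x^2·(6 − x)^2, so u'(x) = 24*x*(-x^2 + 9*x - 18).
u(x) = -6·x^2·(6 − x)^2 vanishes at x = 0 and x = 6, so u ∈ H^1_0(0, 6). Differentiate via the product rule and integrate the resulting polynomials term by term.
  ∫_0^6 u² dx = ∫_0^6 (36*x^8 - 864*x^7 + 7776*x^6 - 31104*x^5 + 46656*x^4) dx. Term by term:
    ∫_0^6 36*x^8 dx = 40310784;  ∫_0^6 -864*x^7 dx = -181398528;  ∫_0^6 7776*x^6 dx = 2176782336/7;
    ∫_0^6 -31104*x^5 dx = -241864704;  ∫_0^6 46656*x^4 dx = 362797056/5.
  Sum: 40310784 − 181398528 + 2176782336/7 − 241864704 + 362797056/5 = 20155392/35.
  ∫_0^6 (u')² dx = ∫_0^6 (576*x^6 - 10368*x^5 + 67392*x^4 - 186624*x^3 + 186624*x^2) dx. Term by term:
    ∫_0^6 576*x^6 dx = 161243136/7;  ∫_0^6 -10368*x^5 dx = -80621568;  ∫_0^6 67392*x^4 dx = 524040192/5;
    ∫_0^6 -186624*x^3 dx = -60466176;  ∫_0^6 186624*x^2 dx = 13436928.
  Sum: 161243136/7 − 80621568 + 524040192/5 − 60466176 + 13436928 = 6718464/35.
∫_0^6 u² dx = 20155392/35, so ||u||_L² = 2592*sqrt(105)/35.
∫_0^6 (u')² dx = 6718464/35, so ||u'||_L² = 2592*sqrt(35)/35.
Ratio ||u||_L² / ||u'||_L² = sqrt(3).
Sharp Poincaré constant on H^1_0(0, 6) is C_P = L/π = 6/π, achieved by sin(π/6·x).
A polynomial bump cannot attain the sharp Poincaré constant (only the first sine eigenfunction does), so the ratio is strictly less than C_P, consistent with ||u||_L² ≤ C_P ||u'||_L².


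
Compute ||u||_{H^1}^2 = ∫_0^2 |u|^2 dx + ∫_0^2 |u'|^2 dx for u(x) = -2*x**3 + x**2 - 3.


||u||_{H^1}^2 = 8118/35

The H^1 norm (squared) on an interval (0, L) is
  ||u||_{H^1}^2 = ∫_0^L u(x)^2 dx + ∫_0^L u'(x)^2 dx.
Compute u'(x) = -6*x**2 + 2*x.
Then u(x)^2 = 4*x**6 - 4*x**5 + x**4 + 12*x**3 - 6*x**2 + 9 and u'(x)^2 = 36*x**4 - 24*x**3 + 4*x**2.
Integrate each monomial from 0 to 2 using ∫_0^2 c·x^n dx = c·2^(n+1)/(n+1):
  ∫_0^2 u(x)^2 dx = ∫_0^2 (4*x^6 - 4*x^5 + x^4 + 12*x^3 - 6*x^2 + 9) dx. Term by term:
    ∫_0^2 4*x^6 dx = 512/7;  ∫_0^2 -4*x^5 dx = -128/3;  ∫_0^2 x^4 dx = 32/5;
    ∫_0^2 12*x^3 dx = 48;  ∫_0^2 -6*x^2 dx = -16;  ∫_0^2 9 dx = 18.
  Sum: 512/7 − 128/3 + 32/5 + 48 − 16 + 18 = 9122/105.
  ∫_0^2 u'(x)^2 dx = ∫_0^2 (36*x^4 - 24*x^3 + 4*x^2) dx. Term by term:
    ∫_0^2 36*x^4 dx = 1152/5;  ∫_0^2 -24*x^3 dx = -96;  ∫_0^2 4*x^2 dx = 32/3.
  Sum: 1152/5 − 96 + 32/3 = 2176/15.
Adding: ||u||_{H^1}^2 = 9122/105 + 2176/15 = 8118/35.


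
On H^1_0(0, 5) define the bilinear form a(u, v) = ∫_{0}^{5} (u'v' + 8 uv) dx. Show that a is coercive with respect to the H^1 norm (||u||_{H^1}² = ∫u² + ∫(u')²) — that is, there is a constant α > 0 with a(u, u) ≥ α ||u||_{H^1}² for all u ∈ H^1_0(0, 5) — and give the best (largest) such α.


α = 1

Coercivity of a(·,·) on H^1_0(0, 5) means a(u, u) ≥ α ||u||_{H^1}² for every u ∈ H^1_0.
The interval has length L = 5, and Poincaré/coercivity depend only on L. Here a(u, u) = ∫(u')² + (8)·∫u².
Here c = 8 ≥ 1, so a(u,u) = ∫(u')² + c∫u² ≥ ∫(u')² + ∫u² = ||u||_{H^1}², i.e. α = 1 works. No larger α is possible: a(u,u) ≥ α||u||_{H^1}² means (1−α)∫(u')² ≥ (α−c)∫u², and for the modes u_n = sin(nπ(x−x₀)/L) (x₀ the left endpoint) one has ∫u_n²/∫(u_n')² = (L/(nπ))² → 0, so a(u_n,u_n)/||u_n||_{H^1}² → 1. Hence the optimal constant is α = 1.
Therefore α = 1.


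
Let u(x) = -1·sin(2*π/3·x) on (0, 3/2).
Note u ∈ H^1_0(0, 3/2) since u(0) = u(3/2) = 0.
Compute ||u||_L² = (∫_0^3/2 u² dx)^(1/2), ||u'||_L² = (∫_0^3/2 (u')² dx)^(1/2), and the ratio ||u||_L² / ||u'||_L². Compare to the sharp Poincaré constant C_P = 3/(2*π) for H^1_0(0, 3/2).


||u||_L² / ||u'||_L² = 3/(2*π) = C_P.

u(x) = -1·sin(2*π/3·x), so u'(x) = -2*π*cos(2*π*x/3)/3.
Writing u(x) = A·sin(kπx/L) with A = -1 and k = 1, use ∫_0^L sin²(kπx/L) dx = L/2 and ∫_0^L cos²(kπx/L) dx = L/2.
u² = 1·sin²(2*π/3·x) and (u')² = 4*π^2/9·cos²(2*π/3·x), and each of sin², cos² integrates to L/2 = 3/4 over (0, 3/2).
∫_0^3/2 u² dx = 3/4, so ||u||_L² = sqrt(3)/2.
∫_0^3/2 (u')² dx = π^2/3, so ||u'||_L² = sqrt(3)*π/3.
Ratio ||u||_L² / ||u'||_L² = 3/(2*π).
Sharp Poincaré constant on H^1_0(0, 3/2) is C_P = L/π = 3/(2*π), achieved by sin(2*π/3·x).
This is the k = 1 eigenfunction (up to amplitude), so the ratio equals the sharp Poincaré constant exactly.


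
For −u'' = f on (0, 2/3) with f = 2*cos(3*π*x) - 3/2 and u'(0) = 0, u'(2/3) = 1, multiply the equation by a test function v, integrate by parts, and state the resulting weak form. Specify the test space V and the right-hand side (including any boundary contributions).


V = H^1(0, 2/3) (v unrestricted at boundary; u is determined up to an additive constant); weak form: ∫_0^2/3 u'v' dx = ∫_0^2/3 (2*cos(3*π*x) - 3/2) v dx + v(2/3) for all v ∈ V.

Multiply both sides by a test function v and integrate from 0 to 2/3:
  ∫_0^2/3 −u''(x) v(x) dx = ∫_0^2/3 f(x) v(x) dx.
Integrate the LHS by parts once:
  ∫_0^2/3 −u'' v dx = −[u'(x) v(x)]_0^2/3 + ∫_0^2/3 u'(x) v'(x) dx.
Thus ∫_0^2/3 u'(x) v'(x) dx = ∫_0^2/3 f(x) v(x) dx + [u'(x) v(x)]_0^2/3.
Choose V so that boundary terms are either known or forced to vanish.
u has inhomogeneous Neumann u'(0) = 0, u'(2/3) = 1. [u' v]_0^2/3 = (1)·v(2/3) − (0)·v(0) = v(2/3). Take V = H^1(0, 2/3); boundary term becomes part of RHS.
Weak formulation: find u (satisfying any essential BC) such that ∫_0^2/3 u'(x) v'(x) dx = ∫_0^2/3 f v dx + v(2/3) for all v ∈ V (Neumann data are natural BCs: they enter the RHS as boundary terms).
Substituting f(x) = 2*cos(3*π*x) - 3/2, the right-hand side is ∫_0^2/3 (2*cos(3*π*x) - 3/2) v dx + v(2/3).
Compatibility check (pure Neumann): taking v ≡ 1 ∈ V gives 0 = ∫_0^2/3 f dx + (1) − (0), i.e. ∫_0^2/3 f dx must equal u'(0) − u'(2/3) = -1. Indeed ∫_0^2/3 (2*cos(3*π*x) - 3/2) dx = -1, so the data are compatible. The solution is then unique only up to an additive constant (fix it e.g. by requiring ∫_0^2/3 u dx = 0).


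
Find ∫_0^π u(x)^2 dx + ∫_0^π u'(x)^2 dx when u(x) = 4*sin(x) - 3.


||u||_{H^1(0,π)}^2 = -48 + 25*π

u'(x) = 4*cos(x).
Expand u² and (u')² and integrate term by term on (0, π), using: for integers n ≥ 1, ∫_0^π sin²(nx) dx = ∫_0^π cos²(nx) dx = π/2; for n ≠ n', ∫_0^π sin(nx)sin(n'x) dx = ∫_0^π cos(nx)cos(n'x) dx = 0; and by product-to-sum, ∫_0^π sin(nx)cos(n'x) dx = ½∫_0^π [sin((n+n')x) + sin((n−n')x)] dx, which is 0 when n+n' is even and 2n/(n²−n'²) when n+n' is odd (it need not vanish on (0, π)). For the constant mode: ∫_0^π 1 dx = π, ∫_0^π cos(nx) dx = 0, ∫_0^π sin(nx) dx = (1−(−1)^n)/n.
  u² squared terms: (-3)²·∫1 dx = 9·π = 9*π;  (4)²·∫sin(x)² dx = 16·π/2 = 8*π.
  u² cross terms: 2·(-3)·(4)·∫1·sin(x) dx = -24·(2) = -48.
  So ∫_0^π u² dx = 9*π + 8*π − 48 = -48 + 17*π.
  (u')² squared terms: (4)²·∫cos(x)² dx = 16·π/2 = 8*π.
  So ∫_0^π (u')² dx = 8*π.
||u||_{H^1}^2 = (-48 + 17*π) + (8*π) = -48 + 25*π.


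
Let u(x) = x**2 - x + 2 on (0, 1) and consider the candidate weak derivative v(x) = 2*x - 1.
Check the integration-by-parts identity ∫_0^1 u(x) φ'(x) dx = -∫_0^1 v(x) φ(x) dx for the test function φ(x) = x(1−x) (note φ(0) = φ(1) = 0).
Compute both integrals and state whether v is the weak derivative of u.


LHS = 0, RHS = 0. Yes, v = u' weakly.

u(x) = x**2 - x + 2, classical derivative u'(x) = 2*x - 1.
φ(x) = x(1−x), so φ'(x) = 1 - 2*x.
Note φ(0) = φ(1) = 0, so the boundary term u·φ vanishes.
LHS = ∫_0^1 u(x) φ'(x) dx = ∫_0^1 (-2*x^3 + 3*x^2 - 5*x + 2) dx. Term by term:
  ∫_0^1 -2*x^3 dx = -1/2;  ∫_0^1 3*x^2 dx = 1;  ∫_0^1 -5*x dx = -5/2;
  ∫_0^1 2 dx = 2.
Sum: -1/2 + 1 − 5/2 + 2 = 0.
So LHS = 0.
∫_0^1 v(x) φ(x) dx = ∫_0^1 (-2*x^3 + 3*x^2 - x) dx. Term by term:
  ∫_0^1 -2*x^3 dx = -1/2;  ∫_0^1 3*x^2 dx = 1;  ∫_0^1 -x dx = -1/2.
Sum: -1/2 + 1 − 1/2 = 0.
So RHS = -∫_0^1 v(x) φ(x) dx = 0.
LHS = RHS, so the identity holds for this test φ.
Moreover u is smooth here and v(x) = u'(x) = 2*x - 1 pointwise, so the identity holds for every test function. Hence v is the weak derivative of u.


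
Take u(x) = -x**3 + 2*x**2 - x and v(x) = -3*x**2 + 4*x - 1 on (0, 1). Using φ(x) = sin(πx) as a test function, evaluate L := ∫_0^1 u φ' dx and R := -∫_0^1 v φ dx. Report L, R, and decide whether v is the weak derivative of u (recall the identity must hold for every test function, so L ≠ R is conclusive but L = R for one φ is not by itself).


LHS = (-12 + π^2)/π^3, RHS = (-12 + π^2)/π^3. Yes, v = u' weakly.

u(x) = -x**3 + 2*x**2 - x, classical derivative u'(x) = -3*x**2 + 4*x - 1.
φ(x) = sin(πx), so φ'(x) = π*cos(π*x).
Note φ(0) = φ(1) = 0, so the boundary term u·φ vanishes.
LHS = ∫_0^1 u(x) φ'(x) dx = ∫_0^1 (-π*x^3*cos(π*x) + 2*π*x^2*cos(π*x) - π*x*cos(π*x)) dx. Term by term:
  ∫_0^1 -π*x*cos(π*x) dx = 2/π;  ∫_0^1 -π*x^3*cos(π*x) dx = -12/π^3 + 3/π;  ∫_0^1 2*π*x^2*cos(π*x) dx = -4/π.
Sum: 2/π + -12/π^3 + 3/π − 4/π = (-12 + π^2)/π^3.
So LHS = (-12 + π^2)/π^3.
∫_0^1 v(x) φ(x) dx = ∫_0^1 (-3*x^2*sin(π*x) + 4*x*sin(π*x) - sin(π*x)) dx. Term by term:
  ∫_0^1 -sin(π*x) dx = -2/π;  ∫_0^1 -3*x^2*sin(π*x) dx = -3/π + 12/π^3;  ∫_0^1 4*x*sin(π*x) dx = 4/π.
Sum: -2/π + -3/π + 12/π^3 + 4/π = (12 - π^2)/π^3.
So RHS = -∫_0^1 v(x) φ(x) dx = (-12 + π^2)/π^3.
LHS = RHS, so the identity holds for this test φ.
Moreover u is smooth here and v(x) = u'(x) = -3*x**2 + 4*x - 1 pointwise, so the identity holds for every test function. Hence v is the weak derivative of u.


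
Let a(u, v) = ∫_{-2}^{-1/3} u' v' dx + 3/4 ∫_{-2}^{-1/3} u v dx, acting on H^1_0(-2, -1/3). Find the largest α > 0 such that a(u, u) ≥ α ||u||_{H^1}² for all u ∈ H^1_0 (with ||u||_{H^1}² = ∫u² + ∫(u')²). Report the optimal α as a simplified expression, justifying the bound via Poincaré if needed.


α = 3*(25 + 12*π^2)/(4*(25 + 9*π^2))

Coercivity of a(·,·) on H^1_0(-2, -1/3) means a(u, u) ≥ α ||u||_{H^1}² for every u ∈ H^1_0.
The interval has length L = 5/3, and Poincaré/coercivity depend only on L. Here a(u, u) = ∫(u')² + (3/4)·∫u².
Here 0 < c = 3/4 < 1. The condition a(u,u) ≥ α||u||_{H^1}² reads (1−α)∫(u')² ≥ (α−c)∫u². Any admissible α is ≤ 1 (rapidly oscillating u have ∫u²/∫(u')² → 0), and α = 1 would force 0 ≥ (1−c)∫u², impossible since c < 1; so 1−α > 0. By the sharp Poincaré inequality on H^1_0 of an interval of length L, ∫(u')² ≥ (π/L)²∫u² with equality for the first sine mode sin(π(x−x₀)/L) (x₀ the left endpoint), so the inequality holds for all u iff (1−α)(π/L)² ≥ α − c, i.e. α ≤ ((π/L)² + c)/((π/L)² + 1) = (1 + c(L/π)²)/(1 + (L/π)²). With (π/L)² = 9*π^2/25 and c = 3/4, the largest admissible constant is α = ((π/L)² + c)/((π/L)² + 1).
Simplifying, α = 3*(25 + 12*π^2)/(4*(25 + 9*π^2)).


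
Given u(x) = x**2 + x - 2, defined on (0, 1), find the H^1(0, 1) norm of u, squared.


||u||_{H^1}^2 = 181/30

The H^1 norm (squared) on an interval (0, L) is
  ||u||_{H^1}^2 = ∫_0^L u(x)^2 dx + ∫_0^L u'(x)^2 dx.
Compute u'(x) = 2*x + 1.
Then u(x)^2 = x**4 + 2*x**3 - 3*x**2 - 4*x + 4 and u'(x)^2 = 4*x**2 + 4*x + 1.
Integrate each monomial from 0 to 1 using ∫_0^1 c·x^n dx = c·1^(n+1)/(n+1):
  ∫_0^1 u(x)^2 dx = ∫_0^1 (x^4 + 2*x^3 - 3*x^2 - 4*x + 4) dx. Term by term:
    ∫_0^1 x^4 dx = 1/5;  ∫_0^1 2*x^3 dx = 1/2;  ∫_0^1 -3*x^2 dx = -1;
    ∫_0^1 -4*x dx = -2;  ∫_0^1 4 dx = 4.
  Sum: 1/5 + 1/2 − 1 − 2 + 4 = 17/10.
  ∫_0^1 u'(x)^2 dx = ∫_0^1 (4*x^2 + 4*x + 1) dx. Term by term:
    ∫_0^1 4*x^2 dx = 4/3;  ∫_0^1 4*x dx = 2;  ∫_0^1 1 dx = 1.
  Sum: 4/3 + 2 + 1 = 13/3.
Adding: ||u||_{H^1}^2 = 17/10 + 13/3 = 181/30.
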